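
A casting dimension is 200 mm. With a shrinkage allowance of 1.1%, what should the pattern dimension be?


Formula: L_pattern = L_casting * (1 + shrinkage_rate/100)
Shrinkage factor = 1 + 1.1/100 = 1.011
L_pattern = 200 mm * 1.011 = 202.2000 mm

202.2000 mm


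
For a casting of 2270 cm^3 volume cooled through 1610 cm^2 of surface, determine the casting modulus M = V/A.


Formula: Casting Modulus M = V / A
M = 2270 cm^3 / 1610 cm^2 = 1.4099 cm


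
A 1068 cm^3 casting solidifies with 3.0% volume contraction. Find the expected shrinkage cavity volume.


Formula: V_shrink = V_casting * shrinkage_pct / 100
V_shrink = 1068 cm^3 * 3.0 / 100 = 32.0400 cm^3


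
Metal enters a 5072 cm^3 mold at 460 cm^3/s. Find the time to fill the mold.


Formula: t_fill = V_mold / Q_flow
t = 5072 cm^3 / 460 cm^3/s = 11.0261 s

11.0261 s


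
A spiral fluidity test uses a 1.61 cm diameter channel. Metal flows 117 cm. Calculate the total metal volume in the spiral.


Formula: V = pi * (d/2)^2 * L  (cylinder volume)
Radius = 1.61/2 = 0.805 cm
V = pi * 0.805^2 * 117 = 238.1922 cm^3


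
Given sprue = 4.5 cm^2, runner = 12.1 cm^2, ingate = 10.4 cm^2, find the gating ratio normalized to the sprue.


Sprue:Runner:Ingate = 1 : 12.1/4.5 : 10.4/4.5 = 1:2.69:2.31

1:2.69:2.31


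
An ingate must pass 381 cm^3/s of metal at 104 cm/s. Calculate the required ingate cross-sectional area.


Formula: A_ingate = Q / v  (continuity equation)
A = 381 cm^3/s / 104 cm/s = 3.6635 cm^2

3.6635 cm^2


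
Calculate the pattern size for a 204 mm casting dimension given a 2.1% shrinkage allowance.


Formula: L_pattern = L_casting * (1 + shrinkage_rate/100)
Shrinkage factor = 1 + 2.1/100 = 1.021
L_pattern = 204 mm * 1.021 = 208.2840 mm

Final answer: 208.2840 mm


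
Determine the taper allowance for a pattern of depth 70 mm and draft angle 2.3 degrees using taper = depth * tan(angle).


Formula: taper = depth * tan(draft_angle)
tan(2.3 deg) = 0.0401641
taper = 70 mm * 0.0401641 = 2.8115 mm

Final answer: 2.8115 mm


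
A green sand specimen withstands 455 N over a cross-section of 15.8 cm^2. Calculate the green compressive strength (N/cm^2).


Formula: Compressive Strength = Force / Area
Strength = 455 N / 15.8 cm^2 = 28.7975 N/cm^2


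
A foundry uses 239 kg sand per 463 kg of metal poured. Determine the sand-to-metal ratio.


Formula: Sand-to-Metal Ratio = W_sand / W_metal
Ratio = 239 kg / 463 kg = 0.5162

0.5162


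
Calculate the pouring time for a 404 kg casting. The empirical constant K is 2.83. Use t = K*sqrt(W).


Formula: t = K * sqrt(W)
sqrt(W) = sqrt(404) = 20.09975
t = 2.83 * 20.09975 = 56.8823 s

Final answer: 56.8823 s


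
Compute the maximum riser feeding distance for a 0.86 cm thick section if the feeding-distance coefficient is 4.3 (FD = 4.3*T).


Formula: FD = 4.3 * T  (riser feeding-distance rule)
FD = 4.3 * 0.86 cm = 3.6980 cm

Final answer: 3.6980 cm


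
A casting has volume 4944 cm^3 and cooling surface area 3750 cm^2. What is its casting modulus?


Formula: Casting Modulus M = V / A
M = 4944 cm^3 / 3750 cm^2 = 1.3184 cm

Answer: 1.3184 cm


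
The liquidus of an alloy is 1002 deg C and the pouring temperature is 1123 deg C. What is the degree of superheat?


Formula: Superheat = T_pour - T_melt
Superheat = 1123 - 1002 = 121 deg C

121 deg C


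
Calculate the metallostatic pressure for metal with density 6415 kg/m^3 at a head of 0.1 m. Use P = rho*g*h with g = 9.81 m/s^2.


Formula: P = rho * g * h
rho * g = 6415 * 9.81 = 62931.15 N/m^3
P = 62931.15 * 0.1 = 6293.1150 Pa

Final answer: 6293.1150 Pa


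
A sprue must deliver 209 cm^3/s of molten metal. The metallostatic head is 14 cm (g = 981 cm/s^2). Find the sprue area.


Formula: v = sqrt(2*g*h), A = Q/v
Velocity: v = sqrt(2 * 981 * 14) = sqrt(27468) = 165.7347 cm/s
Sprue area: A = Q / v = 209 / 165.7347 = 1.2611 cm^2

1.2611 cm^2


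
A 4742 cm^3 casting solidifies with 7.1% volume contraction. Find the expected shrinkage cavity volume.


Formula: V_shrink = V_casting * shrinkage_pct / 100
V_shrink = 4742 cm^3 * 7.1 / 100 = 336.6820 cm^3

Answer: 336.6820 cm^3


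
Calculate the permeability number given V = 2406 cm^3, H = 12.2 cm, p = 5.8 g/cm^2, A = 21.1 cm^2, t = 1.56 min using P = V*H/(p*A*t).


Formula: Permeability Number P = (V * H) / (p * A * t)
Numerator: V * H = 2406 * 12.2 = 29353.2
Denominator: p * A * t = 5.8 * 21.1 * 1.56 = 190.9128
P = 29353.2 / 190.9128 = 153.7519

Answer: 153.7519


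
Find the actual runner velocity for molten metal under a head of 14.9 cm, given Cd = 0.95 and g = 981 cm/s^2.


Formula: v = Cd * sqrt(2 * g * h)  (Torricelli with discharge coefficient)
2*g*h = 2 * 981 * 14.9 = 29233.8 cm^2/s^2
sqrt(29233.8) = 170.97895 cm/s
v = 0.95 * 170.97895 = 162.4300 cm/s

Final answer: 162.4300 cm/s


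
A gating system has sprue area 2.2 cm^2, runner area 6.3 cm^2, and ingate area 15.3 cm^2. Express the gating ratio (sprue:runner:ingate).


Sprue:Runner:Ingate = 1 : 6.3/2.2 : 15.3/2.2 = 1:2.86:6.95


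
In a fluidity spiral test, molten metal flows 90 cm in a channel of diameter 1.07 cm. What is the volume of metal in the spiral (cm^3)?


Formula: V = pi * (d/2)^2 * L  (cylinder volume)
Radius = 1.07/2 = 0.535 cm
V = pi * 0.535^2 * 90 = 80.9282 cm^3

80.9282 cm^3


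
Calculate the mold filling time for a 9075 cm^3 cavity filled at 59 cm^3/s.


Formula: t_fill = V_mold / Q_flow
t = 9075 cm^3 / 59 cm^3/s = 153.8136 s

Final answer: 153.8136 s


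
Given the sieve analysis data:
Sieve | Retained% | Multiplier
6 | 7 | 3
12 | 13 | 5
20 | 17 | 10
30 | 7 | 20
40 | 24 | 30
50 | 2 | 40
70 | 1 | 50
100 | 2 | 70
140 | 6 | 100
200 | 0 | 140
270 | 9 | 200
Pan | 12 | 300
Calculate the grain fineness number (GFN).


Formula: GFN = sum(pct * multiplier) / sum(pct)
sum(pct * multiplier) = 7386
sum(pct) = 100
GFN = 7386 / 100 = 73.86

73.86


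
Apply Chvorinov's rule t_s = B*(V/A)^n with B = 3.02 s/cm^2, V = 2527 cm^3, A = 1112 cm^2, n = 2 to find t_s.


Formula: t_s = B * (V/A)^n  (Chvorinov's rule, n=2)
Modulus M = V/A = 2527/1112 = 2.272482 cm
M^2 = 2.272482^2 = 5.164174 cm^2
t_s = 3.02 * 5.164174 = 15.5958 s

Answer: 15.5958 s


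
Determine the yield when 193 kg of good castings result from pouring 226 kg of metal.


Formula: Casting Yield = (W_good / W_total) * 100
Yield = (193 kg / 226 kg) * 100 = 85.3982%

85.3982%


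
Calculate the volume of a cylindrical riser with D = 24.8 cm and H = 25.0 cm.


Formula: V = pi * (D/2)^2 * H  (cylinder volume)
Radius = D/2 = 24.8/2 = 12.4 cm
V = pi * 12.4^2 * 25.0 = 12076.2822 cm^3

Answer: 12076.2822 cm^3


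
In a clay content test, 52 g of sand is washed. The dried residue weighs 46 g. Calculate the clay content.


Formula: Clay% = (W_total - W_washed) / W_total * 100
Clay mass = 52 - 46 = 6 g
Clay% = 6 / 52 * 100 = 11.5385%

Final answer: 11.5385%


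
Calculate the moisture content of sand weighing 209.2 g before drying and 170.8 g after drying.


Formula: MC = (W_wet - W_dry) / W_wet * 100
Water mass = 209.2 - 170.8 = 38.4 g
MC = 38.4 / 209.2 * 100 = 18.3556%


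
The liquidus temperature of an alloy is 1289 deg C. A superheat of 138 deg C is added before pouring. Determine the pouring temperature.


Formula: T_pour = T_melt + Superheat
T_pour = 1289 + 138 = 1427 deg C


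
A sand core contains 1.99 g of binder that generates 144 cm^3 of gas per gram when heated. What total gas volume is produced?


Formula: V_gas = W_binder * gas_evolution_rate
V = 1.99 g * 144 cm^3/g = 286.5600 cm^3

286.5600 cm^3


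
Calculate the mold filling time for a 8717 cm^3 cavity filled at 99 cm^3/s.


Formula: t_fill = V_mold / Q_flow
t = 8717 cm^3 / 99 cm^3/s = 88.0505 s

Final answer: 88.0505 s


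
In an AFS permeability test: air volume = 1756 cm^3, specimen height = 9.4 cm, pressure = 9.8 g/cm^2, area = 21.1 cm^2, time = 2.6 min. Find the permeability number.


Formula: Permeability Number P = (V * H) / (p * A * t)
Numerator: V * H = 1756 * 9.4 = 16506.4
Denominator: p * A * t = 9.8 * 21.1 * 2.6 = 537.628
P = 16506.4 / 537.628 = 30.7023

30.7023


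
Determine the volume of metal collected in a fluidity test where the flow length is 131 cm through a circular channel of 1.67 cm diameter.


Formula: V = pi * (d/2)^2 * L  (cylinder volume)
Radius = 1.67/2 = 0.835 cm
V = pi * 0.835^2 * 131 = 286.9420 cm^3


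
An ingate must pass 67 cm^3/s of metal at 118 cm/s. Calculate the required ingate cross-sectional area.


Formula: A_ingate = Q / v  (continuity equation)
A = 67 cm^3/s / 118 cm/s = 0.5678 cm^2

Final answer: 0.5678 cm^2


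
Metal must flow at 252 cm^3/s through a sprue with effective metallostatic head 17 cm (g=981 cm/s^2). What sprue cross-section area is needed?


Formula: v = sqrt(2*g*h), A = Q/v
Velocity: v = sqrt(2 * 981 * 17) = sqrt(33354) = 182.6308 cm/s
Sprue area: A = Q / v = 252 / 182.6308 = 1.3798 cm^2


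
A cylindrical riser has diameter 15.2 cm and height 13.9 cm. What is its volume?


Formula: V = pi * (D/2)^2 * H  (cylinder volume)
Radius = D/2 = 15.2/2 = 7.6 cm
V = pi * 7.6^2 * 13.9 = 2522.2716 cm^3

2522.2716 cm^3


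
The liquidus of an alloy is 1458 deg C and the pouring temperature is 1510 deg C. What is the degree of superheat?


Formula: Superheat = T_pour - T_melt
Superheat = 1510 - 1458 = 52 deg C

52 deg C


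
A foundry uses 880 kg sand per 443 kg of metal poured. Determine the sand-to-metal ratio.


Formula: Sand-to-Metal Ratio = W_sand / W_metal
Ratio = 880 kg / 443 kg = 1.9865

Final answer: 1.9865


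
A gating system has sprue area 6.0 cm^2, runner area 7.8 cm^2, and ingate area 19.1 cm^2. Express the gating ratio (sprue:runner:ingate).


Sprue:Runner:Ingate = 1 : 7.8/6.0 : 19.1/6.0 = 1:1.30:3.18

1:1.30:3.18


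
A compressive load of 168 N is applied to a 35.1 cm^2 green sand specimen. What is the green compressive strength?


Formula: Compressive Strength = Force / Area
Strength = 168 N / 35.1 cm^2 = 4.7863 N/cm^2


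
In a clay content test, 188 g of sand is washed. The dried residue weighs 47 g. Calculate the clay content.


Formula: Clay% = (W_total - W_washed) / W_total * 100
Clay mass = 188 - 47 = 141 g
Clay% = 141 / 188 * 100 = 75.0000%


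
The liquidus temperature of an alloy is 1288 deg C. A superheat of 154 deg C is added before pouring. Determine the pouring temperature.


Formula: T_pour = T_melt + Superheat
T_pour = 1288 + 154 = 1442 deg C


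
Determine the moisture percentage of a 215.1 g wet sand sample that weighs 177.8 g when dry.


Formula: MC = (W_wet - W_dry) / W_wet * 100
Water mass = 215.1 - 177.8 = 37.3 g
MC = 37.3 / 215.1 * 100 = 17.3408%


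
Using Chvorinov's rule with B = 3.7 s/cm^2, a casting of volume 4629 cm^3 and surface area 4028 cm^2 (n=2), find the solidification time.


Formula: t_s = B * (V/A)^n  (Chvorinov's rule, n=2)
Modulus M = V/A = 4629/4028 = 1.149206 cm
M^2 = 1.149206^2 = 1.320674 cm^2
t_s = 3.7 * 1.320674 = 4.8865 s

Final answer: 4.8865 s


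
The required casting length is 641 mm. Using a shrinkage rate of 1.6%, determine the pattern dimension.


Formula: L_pattern = L_casting * (1 + shrinkage_rate/100)
Shrinkage factor = 1 + 1.6/100 = 1.016
L_pattern = 641 mm * 1.016 = 651.2560 mm

Answer: 651.2560 mm


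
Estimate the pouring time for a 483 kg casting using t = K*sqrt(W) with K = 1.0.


Formula: t = K * sqrt(W)
sqrt(W) = sqrt(483) = 21.97726
t = 1.0 * 21.97726 = 21.9773 s

Final answer: 21.9773 s


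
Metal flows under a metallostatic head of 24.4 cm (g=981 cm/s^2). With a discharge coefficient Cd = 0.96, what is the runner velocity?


Formula: v = Cd * sqrt(2 * g * h)  (Torricelli with discharge coefficient)
2*g*h = 2 * 981 * 24.4 = 47872.8 cm^2/s^2
sqrt(47872.8) = 218.79854 cm/s
v = 0.96 * 218.79854 = 210.0466 cm/s

Answer: 210.0466 cm/s


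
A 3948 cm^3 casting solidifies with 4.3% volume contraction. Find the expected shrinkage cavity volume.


Formula: V_shrink = V_casting * shrinkage_pct / 100
V_shrink = 3948 cm^3 * 4.3 / 100 = 169.7640 cm^3


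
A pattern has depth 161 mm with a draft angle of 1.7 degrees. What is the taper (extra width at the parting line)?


Formula: taper = depth * tan(draft_angle)
tan(1.7 deg) = 0.0296793
taper = 161 mm * 0.0296793 = 4.7784 mm


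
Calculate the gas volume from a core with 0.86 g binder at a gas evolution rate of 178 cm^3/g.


Formula: V_gas = W_binder * gas_evolution_rate
V = 0.86 g * 178 cm^3/g = 153.0800 cm^3


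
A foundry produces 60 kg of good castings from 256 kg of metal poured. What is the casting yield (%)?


Formula: Casting Yield = (W_good / W_total) * 100
Yield = (60 kg / 256 kg) * 100 = 23.4375%

Final answer: 23.4375%


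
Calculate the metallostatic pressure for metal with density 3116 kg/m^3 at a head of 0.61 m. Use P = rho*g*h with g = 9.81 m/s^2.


Formula: P = rho * g * h
rho * g = 3116 * 9.81 = 30567.96 N/m^3
P = 30567.96 * 0.61 = 18646.4556 Pa

Answer: 18646.4556 Pa


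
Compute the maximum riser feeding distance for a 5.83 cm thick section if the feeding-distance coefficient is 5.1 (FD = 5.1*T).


Formula: FD = 5.1 * T  (riser feeding-distance rule)
FD = 5.1 * 5.83 cm = 29.7330 cm

Answer: 29.7330 cm


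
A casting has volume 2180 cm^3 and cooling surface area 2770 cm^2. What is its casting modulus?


Formula: Casting Modulus M = V / A
M = 2180 cm^3 / 2770 cm^2 = 0.7870 cm

Final answer: 0.7870 cm


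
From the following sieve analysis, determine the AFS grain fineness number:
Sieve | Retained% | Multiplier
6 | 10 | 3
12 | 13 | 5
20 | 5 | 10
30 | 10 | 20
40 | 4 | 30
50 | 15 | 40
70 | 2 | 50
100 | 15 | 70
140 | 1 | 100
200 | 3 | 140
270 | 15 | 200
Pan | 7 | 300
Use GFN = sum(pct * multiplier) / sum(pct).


Formula: GFN = sum(pct * multiplier) / sum(pct)
sum(pct * multiplier) = 7835
sum(pct) = 100
GFN = 7835 / 100 = 78.35

Answer: 78.35


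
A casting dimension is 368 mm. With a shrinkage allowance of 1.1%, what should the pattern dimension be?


Formula: L_pattern = L_casting * (1 + shrinkage_rate/100)
Shrinkage factor = 1 + 1.1/100 = 1.011
L_pattern = 368 mm * 1.011 = 372.0480 mm

Final answer: 372.0480 mm


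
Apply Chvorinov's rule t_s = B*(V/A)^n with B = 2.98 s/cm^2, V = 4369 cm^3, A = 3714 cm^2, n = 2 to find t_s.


Formula: t_s = B * (V/A)^n  (Chvorinov's rule, n=2)
Modulus M = V/A = 4369/3714 = 1.176360 cm
M^2 = 1.176360^2 = 1.383823 cm^2
t_s = 2.98 * 1.383823 = 4.1238 s

Final answer: 4.1238 s


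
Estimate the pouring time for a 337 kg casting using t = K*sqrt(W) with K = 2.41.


Formula: t = K * sqrt(W)
sqrt(W) = sqrt(337) = 18.35756
t = 2.41 * 18.35756 = 44.2417 s


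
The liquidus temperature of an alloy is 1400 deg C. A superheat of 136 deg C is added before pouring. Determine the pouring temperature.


Formula: T_pour = T_melt + Superheat
T_pour = 1400 + 136 = 1536 deg C


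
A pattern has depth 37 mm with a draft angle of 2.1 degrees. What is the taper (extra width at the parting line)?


Formula: taper = depth * tan(draft_angle)
tan(2.1 deg) = 0.0366683
taper = 37 mm * 0.0366683 = 1.3567 mm

1.3567 mm


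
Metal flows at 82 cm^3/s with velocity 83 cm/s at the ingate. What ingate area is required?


Formula: A_ingate = Q / v  (continuity equation)
A = 82 cm^3/s / 83 cm/s = 0.9880 cm^2

0.9880 cm^2


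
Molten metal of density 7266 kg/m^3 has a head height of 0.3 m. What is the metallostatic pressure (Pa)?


Formula: P = rho * g * h
rho * g = 7266 * 9.81 = 71279.46 N/m^3
P = 71279.46 * 0.3 = 21383.8380 Pa

21383.8380 Pa


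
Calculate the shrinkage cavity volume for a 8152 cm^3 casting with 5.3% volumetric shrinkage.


Formula: V_shrink = V_casting * shrinkage_pct / 100
V_shrink = 8152 cm^3 * 5.3 / 100 = 432.0560 cm^3

Final answer: 432.0560 cm^3


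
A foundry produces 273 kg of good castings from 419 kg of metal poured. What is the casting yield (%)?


Formula: Casting Yield = (W_good / W_total) * 100
Yield = (273 kg / 419 kg) * 100 = 65.1551%


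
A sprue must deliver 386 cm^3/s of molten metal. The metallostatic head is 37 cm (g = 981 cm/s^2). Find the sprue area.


Formula: v = sqrt(2*g*h), A = Q/v
Velocity: v = sqrt(2 * 981 * 37) = sqrt(72594) = 269.4327 cm/s
Sprue area: A = Q / v = 386 / 269.4327 = 1.4326 cm^2

Answer: 1.4326 cm^2


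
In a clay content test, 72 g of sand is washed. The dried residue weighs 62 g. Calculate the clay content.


Formula: Clay% = (W_total - W_washed) / W_total * 100
Clay mass = 72 - 62 = 10 g
Clay% = 10 / 72 * 100 = 13.8889%

Answer: 13.8889%


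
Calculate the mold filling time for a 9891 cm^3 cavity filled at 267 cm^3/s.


Formula: t_fill = V_mold / Q_flow
t = 9891 cm^3 / 267 cm^3/s = 37.0449 s


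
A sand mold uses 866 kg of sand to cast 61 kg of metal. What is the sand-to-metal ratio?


Formula: Sand-to-Metal Ratio = W_sand / W_metal
Ratio = 866 kg / 61 kg = 14.1967

Answer: 14.1967


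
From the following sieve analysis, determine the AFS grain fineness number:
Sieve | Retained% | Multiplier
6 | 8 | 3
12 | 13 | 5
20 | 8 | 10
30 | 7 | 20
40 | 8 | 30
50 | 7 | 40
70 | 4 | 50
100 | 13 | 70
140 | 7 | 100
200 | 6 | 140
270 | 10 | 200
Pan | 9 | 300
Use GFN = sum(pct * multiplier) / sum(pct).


Formula: GFN = sum(pct * multiplier) / sum(pct)
sum(pct * multiplier) = 8179
sum(pct) = 100
GFN = 8179 / 100 = 81.79

Answer: 81.79


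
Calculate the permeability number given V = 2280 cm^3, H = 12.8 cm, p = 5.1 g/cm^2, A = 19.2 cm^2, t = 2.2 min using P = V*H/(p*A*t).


Formula: Permeability Number P = (V * H) / (p * A * t)
Numerator: V * H = 2280 * 12.8 = 29184.0
Denominator: p * A * t = 5.1 * 19.2 * 2.2 = 215.424
P = 29184.0 / 215.424 = 135.4724

Answer: 135.4724


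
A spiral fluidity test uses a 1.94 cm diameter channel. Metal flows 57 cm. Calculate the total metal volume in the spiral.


Formula: V = pi * (d/2)^2 * L  (cylinder volume)
Radius = 1.94/2 = 0.97 cm
V = pi * 0.97^2 * 57 = 168.4877 cm^3

Final answer: 168.4877 cm^3


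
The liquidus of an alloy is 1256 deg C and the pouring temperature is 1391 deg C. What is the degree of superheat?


Formula: Superheat = T_pour - T_melt
Superheat = 1391 - 1256 = 135 deg C

Answer: 135 deg C


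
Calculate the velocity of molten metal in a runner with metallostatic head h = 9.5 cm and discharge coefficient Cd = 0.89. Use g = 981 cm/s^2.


Formula: v = Cd * sqrt(2 * g * h)  (Torricelli with discharge coefficient)
2*g*h = 2 * 981 * 9.5 = 18639.0 cm^2/s^2
sqrt(18639.0) = 136.52472 cm/s
v = 0.89 * 136.52472 = 121.5070 cm/s


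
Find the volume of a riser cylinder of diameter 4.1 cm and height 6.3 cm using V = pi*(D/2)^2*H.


Formula: V = pi * (D/2)^2 * H  (cylinder volume)
Radius = D/2 = 4.1/2 = 2.05 cm
V = pi * 2.05^2 * 6.3 = 83.1760 cm^3

Final answer: 83.1760 cm^3


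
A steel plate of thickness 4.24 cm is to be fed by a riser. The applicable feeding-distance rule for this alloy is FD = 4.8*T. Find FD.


Formula: FD = 4.8 * T  (riser feeding-distance rule)
FD = 4.8 * 4.24 cm = 20.3520 cm

20.3520 cm


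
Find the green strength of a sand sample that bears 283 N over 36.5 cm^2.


Formula: Compressive Strength = Force / Area
Strength = 283 N / 36.5 cm^2 = 7.7534 N/cm^2

Answer: 7.7534 N/cm^2


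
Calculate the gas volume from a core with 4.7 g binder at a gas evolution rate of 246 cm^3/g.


Formula: V_gas = W_binder * gas_evolution_rate
V = 4.7 g * 246 cm^3/g = 1156.2000 cm^3

Final answer: 1156.2000 cm^3


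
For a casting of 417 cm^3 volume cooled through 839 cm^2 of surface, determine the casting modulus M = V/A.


Formula: Casting Modulus M = V / A
M = 417 cm^3 / 839 cm^2 = 0.4970 cm

Answer: 0.4970 cm


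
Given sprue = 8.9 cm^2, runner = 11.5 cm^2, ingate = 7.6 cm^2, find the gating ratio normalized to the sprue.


Sprue:Runner:Ingate = 1 : 11.5/8.9 : 7.6/8.9 = 1:1.29:0.85

Answer: 1:1.29:0.85


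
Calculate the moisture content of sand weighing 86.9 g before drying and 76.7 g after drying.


Formula: MC = (W_wet - W_dry) / W_wet * 100
Water mass = 86.9 - 76.7 = 10.2 g
MC = 10.2 / 86.9 * 100 = 11.7376%

Final answer: 11.7376%


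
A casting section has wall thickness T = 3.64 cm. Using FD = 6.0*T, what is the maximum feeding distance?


Formula: FD = 6.0 * T  (riser feeding-distance rule)
FD = 6.0 * 3.64 cm = 21.8400 cm

Answer: 21.8400 cm


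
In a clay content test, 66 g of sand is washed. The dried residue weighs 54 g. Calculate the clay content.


Formula: Clay% = (W_total - W_washed) / W_total * 100
Clay mass = 66 - 54 = 12 g
Clay% = 12 / 66 * 100 = 18.1818%

18.1818%


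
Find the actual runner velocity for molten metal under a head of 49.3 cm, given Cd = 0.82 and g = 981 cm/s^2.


Formula: v = Cd * sqrt(2 * g * h)  (Torricelli with discharge coefficient)
2*g*h = 2 * 981 * 49.3 = 96726.6 cm^2/s^2
sqrt(96726.6) = 311.00900 cm/s
v = 0.82 * 311.00900 = 255.0274 cm/s


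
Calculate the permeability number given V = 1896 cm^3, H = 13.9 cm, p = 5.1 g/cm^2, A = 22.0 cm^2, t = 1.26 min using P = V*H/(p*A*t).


Formula: Permeability Number P = (V * H) / (p * A * t)
Numerator: V * H = 1896 * 13.9 = 26354.4
Denominator: p * A * t = 5.1 * 22.0 * 1.26 = 141.372
P = 26354.4 / 141.372 = 186.4188

Final answer: 186.4188


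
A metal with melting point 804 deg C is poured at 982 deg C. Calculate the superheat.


Formula: Superheat = T_pour - T_melt
Superheat = 982 - 804 = 178 deg C

Answer: 178 deg C


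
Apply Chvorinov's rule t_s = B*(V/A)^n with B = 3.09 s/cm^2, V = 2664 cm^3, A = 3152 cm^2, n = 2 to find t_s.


Formula: t_s = B * (V/A)^n  (Chvorinov's rule, n=2)
Modulus M = V/A = 2664/3152 = 0.845178 cm
M^2 = 0.845178^2 = 0.714326 cm^2
t_s = 3.09 * 0.714326 = 2.2073 s

2.2073 s


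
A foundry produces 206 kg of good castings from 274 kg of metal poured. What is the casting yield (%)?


Formula: Casting Yield = (W_good / W_total) * 100
Yield = (206 kg / 274 kg) * 100 = 75.1825%

75.1825%


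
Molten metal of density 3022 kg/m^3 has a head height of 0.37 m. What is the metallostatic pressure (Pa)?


Formula: P = rho * g * h
rho * g = 3022 * 9.81 = 29645.82 N/m^3
P = 29645.82 * 0.37 = 10968.9534 Pa

Final answer: 10968.9534 Pa


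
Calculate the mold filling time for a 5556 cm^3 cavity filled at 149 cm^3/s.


Formula: t_fill = V_mold / Q_flow
t = 5556 cm^3 / 149 cm^3/s = 37.2886 s


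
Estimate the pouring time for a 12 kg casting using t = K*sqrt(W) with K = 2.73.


Formula: t = K * sqrt(W)
sqrt(W) = sqrt(12) = 3.46410
t = 2.73 * 3.46410 = 9.4570 s


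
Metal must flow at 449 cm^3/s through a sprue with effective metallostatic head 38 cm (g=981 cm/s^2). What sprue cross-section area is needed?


Formula: v = sqrt(2*g*h), A = Q/v
Velocity: v = sqrt(2 * 981 * 38) = sqrt(74556) = 273.0494 cm/s
Sprue area: A = Q / v = 449 / 273.0494 = 1.6444 cm^2


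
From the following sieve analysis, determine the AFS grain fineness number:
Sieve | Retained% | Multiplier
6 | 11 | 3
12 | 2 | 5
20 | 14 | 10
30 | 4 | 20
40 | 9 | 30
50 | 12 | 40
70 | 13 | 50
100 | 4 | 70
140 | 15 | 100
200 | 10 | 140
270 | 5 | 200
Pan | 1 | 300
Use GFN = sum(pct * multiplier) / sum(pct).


Formula: GFN = sum(pct * multiplier) / sum(pct)
sum(pct * multiplier) = 6143
sum(pct) = 100
GFN = 6143 / 100 = 61.43

Answer: 61.43


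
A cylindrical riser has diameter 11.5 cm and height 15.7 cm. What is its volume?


Formula: V = pi * (D/2)^2 * H  (cylinder volume)
Radius = D/2 = 11.5/2 = 5.75 cm
V = pi * 5.75^2 * 15.7 = 1630.7418 cm^3


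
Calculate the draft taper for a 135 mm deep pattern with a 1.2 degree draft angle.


Formula: taper = depth * tan(draft_angle)
tan(1.2 deg) = 0.0209470
taper = 135 mm * 0.0209470 = 2.8278 mm


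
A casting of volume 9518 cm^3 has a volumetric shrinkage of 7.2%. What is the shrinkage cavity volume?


Formula: V_shrink = V_casting * shrinkage_pct / 100
V_shrink = 9518 cm^3 * 7.2 / 100 = 685.2960 cm^3

Final answer: 685.2960 cm^3


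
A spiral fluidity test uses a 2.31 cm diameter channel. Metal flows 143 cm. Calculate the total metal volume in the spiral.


Formula: V = pi * (d/2)^2 * L  (cylinder volume)
Radius = 2.31/2 = 1.155 cm
V = pi * 1.155^2 * 143 = 599.3077 cm^3

Answer: 599.3077 cm^3


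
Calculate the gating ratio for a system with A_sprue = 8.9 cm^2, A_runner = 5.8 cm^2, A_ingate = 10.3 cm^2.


Sprue:Runner:Ingate = 1 : 5.8/8.9 : 10.3/8.9 = 1:0.65:1.16

Final answer: 1:0.65:1.16


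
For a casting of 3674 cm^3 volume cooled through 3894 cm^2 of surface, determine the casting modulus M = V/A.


Formula: Casting Modulus M = V / A
M = 3674 cm^3 / 3894 cm^2 = 0.9435 cm

0.9435 cm


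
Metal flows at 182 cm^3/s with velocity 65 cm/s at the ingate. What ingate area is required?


Formula: A_ingate = Q / v  (continuity equation)
A = 182 cm^3/s / 65 cm/s = 2.8000 cm^2

2.8000 cm^2


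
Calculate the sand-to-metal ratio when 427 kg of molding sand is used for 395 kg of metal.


Formula: Sand-to-Metal Ratio = W_sand / W_metal
Ratio = 427 kg / 395 kg = 1.0810

Answer: 1.0810


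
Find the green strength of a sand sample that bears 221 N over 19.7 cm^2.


Formula: Compressive Strength = Force / Area
Strength = 221 N / 19.7 cm^2 = 11.2183 N/cm^2


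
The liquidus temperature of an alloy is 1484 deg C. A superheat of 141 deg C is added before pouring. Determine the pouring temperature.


Formula: T_pour = T_melt + Superheat
T_pour = 1484 + 141 = 1625 deg C

1625 deg C


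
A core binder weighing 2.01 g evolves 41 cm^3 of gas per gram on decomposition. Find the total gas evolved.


Formula: V_gas = W_binder * gas_evolution_rate
V = 2.01 g * 41 cm^3/g = 82.4100 cm^3

Answer: 82.4100 cm^3


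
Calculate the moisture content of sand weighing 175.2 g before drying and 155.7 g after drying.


Formula: MC = (W_wet - W_dry) / W_wet * 100
Water mass = 175.2 - 155.7 = 19.5 g
MC = 19.5 / 175.2 * 100 = 11.1301%


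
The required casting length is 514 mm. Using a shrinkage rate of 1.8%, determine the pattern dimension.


Formula: L_pattern = L_casting * (1 + shrinkage_rate/100)
Shrinkage factor = 1 + 1.8/100 = 1.018
L_pattern = 514 mm * 1.018 = 523.2520 mm

Final answer: 523.2520 mm


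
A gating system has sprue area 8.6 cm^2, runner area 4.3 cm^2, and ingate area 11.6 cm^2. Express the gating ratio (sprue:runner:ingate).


Sprue:Runner:Ingate = 1 : 4.3/8.6 : 11.6/8.6 = 1:0.50:1.35

1:0.50:1.35


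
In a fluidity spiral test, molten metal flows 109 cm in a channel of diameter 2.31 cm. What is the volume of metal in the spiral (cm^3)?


Formula: V = pi * (d/2)^2 * L  (cylinder volume)
Radius = 2.31/2 = 1.155 cm
V = pi * 1.155^2 * 109 = 456.8150 cm^3

Final answer: 456.8150 cm^3


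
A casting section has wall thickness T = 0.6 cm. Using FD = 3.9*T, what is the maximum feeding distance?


Formula: FD = 3.9 * T  (riser feeding-distance rule)
FD = 3.9 * 0.6 cm = 2.3400 cm

Final answer: 2.3400 cm


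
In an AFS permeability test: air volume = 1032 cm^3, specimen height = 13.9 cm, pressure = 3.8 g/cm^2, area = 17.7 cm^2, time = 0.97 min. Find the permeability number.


Formula: Permeability Number P = (V * H) / (p * A * t)
Numerator: V * H = 1032 * 13.9 = 14344.8
Denominator: p * A * t = 3.8 * 17.7 * 0.97 = 65.2422
P = 14344.8 / 65.2422 = 219.8700

219.8700


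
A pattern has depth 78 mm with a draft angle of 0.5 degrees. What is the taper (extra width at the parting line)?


Formula: taper = depth * tan(draft_angle)
tan(0.5 deg) = 0.0087269
taper = 78 mm * 0.0087269 = 0.6807 mm


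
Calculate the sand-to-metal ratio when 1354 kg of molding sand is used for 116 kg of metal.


Formula: Sand-to-Metal Ratio = W_sand / W_metal
Ratio = 1354 kg / 116 kg = 11.6724

Final answer: 11.6724


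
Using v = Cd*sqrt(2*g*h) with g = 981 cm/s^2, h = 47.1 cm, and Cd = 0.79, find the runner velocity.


Formula: v = Cd * sqrt(2 * g * h)  (Torricelli with discharge coefficient)
2*g*h = 2 * 981 * 47.1 = 92410.2 cm^2/s^2
sqrt(92410.2) = 303.99046 cm/s
v = 0.79 * 303.99046 = 240.1525 cm/s

Answer: 240.1525 cm/s


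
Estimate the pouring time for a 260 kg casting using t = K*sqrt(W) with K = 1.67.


Formula: t = K * sqrt(W)
sqrt(W) = sqrt(260) = 16.12452
t = 1.67 * 16.12452 = 26.9279 s

26.9279 s


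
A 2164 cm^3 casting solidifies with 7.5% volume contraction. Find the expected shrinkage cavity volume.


Formula: V_shrink = V_casting * shrinkage_pct / 100
V_shrink = 2164 cm^3 * 7.5 / 100 = 162.3000 cm^3

162.3000 cm^3


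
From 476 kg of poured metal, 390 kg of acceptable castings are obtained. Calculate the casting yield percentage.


Formula: Casting Yield = (W_good / W_total) * 100
Yield = (390 kg / 476 kg) * 100 = 81.9328%


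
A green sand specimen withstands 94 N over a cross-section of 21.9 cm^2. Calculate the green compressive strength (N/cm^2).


Formula: Compressive Strength = Force / Area
Strength = 94 N / 21.9 cm^2 = 4.2922 N/cm^2

Answer: 4.2922 N/cm^2


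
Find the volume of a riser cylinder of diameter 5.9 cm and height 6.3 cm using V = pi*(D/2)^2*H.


Formula: V = pi * (D/2)^2 * H  (cylinder volume)
Radius = D/2 = 5.9/2 = 2.95 cm
V = pi * 2.95^2 * 6.3 = 172.2402 cm^3

172.2402 cm^3


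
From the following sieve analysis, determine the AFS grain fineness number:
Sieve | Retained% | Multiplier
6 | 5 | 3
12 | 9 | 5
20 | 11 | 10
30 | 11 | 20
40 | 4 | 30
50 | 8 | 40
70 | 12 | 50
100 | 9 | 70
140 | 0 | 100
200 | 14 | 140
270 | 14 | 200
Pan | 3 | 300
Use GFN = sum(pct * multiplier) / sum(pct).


Formula: GFN = sum(pct * multiplier) / sum(pct)
sum(pct * multiplier) = 7720
sum(pct) = 100
GFN = 7720 / 100 = 77.20


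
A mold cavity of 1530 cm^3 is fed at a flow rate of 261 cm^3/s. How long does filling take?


Formula: t_fill = V_mold / Q_flow
t = 1530 cm^3 / 261 cm^3/s = 5.8621 s

Final answer: 5.8621 s


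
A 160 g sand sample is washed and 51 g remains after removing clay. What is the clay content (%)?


Formula: Clay% = (W_total - W_washed) / W_total * 100
Clay mass = 160 - 51 = 109 g
Clay% = 109 / 160 * 100 = 68.1250%

Final answer: 68.1250%


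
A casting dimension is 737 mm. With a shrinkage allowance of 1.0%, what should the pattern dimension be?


Formula: L_pattern = L_casting * (1 + shrinkage_rate/100)
Shrinkage factor = 1 + 1.0/100 = 1.01
L_pattern = 737 mm * 1.01 = 744.3700 mm


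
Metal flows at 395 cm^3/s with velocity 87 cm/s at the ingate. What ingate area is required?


Formula: A_ingate = Q / v  (continuity equation)
A = 395 cm^3/s / 87 cm/s = 4.5402 cm^2

Final answer: 4.5402 cm^2


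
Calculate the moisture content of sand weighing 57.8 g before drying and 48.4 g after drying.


Formula: MC = (W_wet - W_dry) / W_wet * 100
Water mass = 57.8 - 48.4 = 9.4 g
MC = 9.4 / 57.8 * 100 = 16.2630%


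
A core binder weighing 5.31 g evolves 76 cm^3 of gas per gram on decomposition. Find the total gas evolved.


Formula: V_gas = W_binder * gas_evolution_rate
V = 5.31 g * 76 cm^3/g = 403.5600 cm^3

403.5600 cm^3


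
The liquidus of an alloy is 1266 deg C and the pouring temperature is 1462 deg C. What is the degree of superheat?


Formula: Superheat = T_pour - T_melt
Superheat = 1462 - 1266 = 196 deg C

Answer: 196 deg C


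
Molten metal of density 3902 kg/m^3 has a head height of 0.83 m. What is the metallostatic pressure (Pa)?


Formula: P = rho * g * h
rho * g = 3902 * 9.81 = 38278.62 N/m^3
P = 38278.62 * 0.83 = 31771.2546 Pa

Final answer: 31771.2546 Pa


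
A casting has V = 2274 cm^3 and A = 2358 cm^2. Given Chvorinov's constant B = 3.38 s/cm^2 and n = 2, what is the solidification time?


Formula: t_s = B * (V/A)^n  (Chvorinov's rule, n=2)
Modulus M = V/A = 2274/2358 = 0.964377 cm
M^2 = 0.964377^2 = 0.930023 cm^2
t_s = 3.38 * 0.930023 = 3.1435 s

Final answer: 3.1435 s


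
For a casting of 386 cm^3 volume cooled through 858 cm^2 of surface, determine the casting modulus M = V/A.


Formula: Casting Modulus M = V / A
M = 386 cm^3 / 858 cm^2 = 0.4499 cm


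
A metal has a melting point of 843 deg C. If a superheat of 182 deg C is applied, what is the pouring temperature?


Formula: T_pour = T_melt + Superheat
T_pour = 843 + 182 = 1025 deg C

Answer: 1025 deg C


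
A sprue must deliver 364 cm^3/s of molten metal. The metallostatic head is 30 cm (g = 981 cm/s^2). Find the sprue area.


Formula: v = sqrt(2*g*h), A = Q/v
Velocity: v = sqrt(2 * 981 * 30) = sqrt(58860) = 242.6108 cm/s
Sprue area: A = Q / v = 364 / 242.6108 = 1.5003 cm^2

Answer: 1.5003 cm^2


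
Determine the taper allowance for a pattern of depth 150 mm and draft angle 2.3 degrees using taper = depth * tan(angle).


Formula: taper = depth * tan(draft_angle)
tan(2.3 deg) = 0.0401641
taper = 150 mm * 0.0401641 = 6.0246 mm

Final answer: 6.0246 mm


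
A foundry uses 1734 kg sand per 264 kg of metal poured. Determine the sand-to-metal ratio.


Formula: Sand-to-Metal Ratio = W_sand / W_metal
Ratio = 1734 kg / 264 kg = 6.5682

Final answer: 6.5682


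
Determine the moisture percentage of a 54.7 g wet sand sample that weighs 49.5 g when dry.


Formula: MC = (W_wet - W_dry) / W_wet * 100
Water mass = 54.7 - 49.5 = 5.2 g
MC = 5.2 / 54.7 * 100 = 9.5064%

9.5064%


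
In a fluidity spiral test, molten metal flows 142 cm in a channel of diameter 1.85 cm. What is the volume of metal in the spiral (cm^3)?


Formula: V = pi * (d/2)^2 * L  (cylinder volume)
Radius = 1.85/2 = 0.925 cm
V = pi * 0.925^2 * 142 = 381.6996 cm^3


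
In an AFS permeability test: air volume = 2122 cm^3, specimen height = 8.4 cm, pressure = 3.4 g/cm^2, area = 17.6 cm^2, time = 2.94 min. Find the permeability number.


Formula: Permeability Number P = (V * H) / (p * A * t)
Numerator: V * H = 2122 * 8.4 = 17824.8
Denominator: p * A * t = 3.4 * 17.6 * 2.94 = 175.9296
P = 17824.8 / 175.9296 = 101.3178

101.3178


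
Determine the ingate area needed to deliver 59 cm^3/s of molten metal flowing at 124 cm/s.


Formula: A_ingate = Q / v  (continuity equation)
A = 59 cm^3/s / 124 cm/s = 0.4758 cm^2


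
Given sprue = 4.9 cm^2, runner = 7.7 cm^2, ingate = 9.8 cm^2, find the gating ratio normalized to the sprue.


Sprue:Runner:Ingate = 1 : 7.7/4.9 : 9.8/4.9 = 1:1.57:2.00

Final answer: 1:1.57:2.00


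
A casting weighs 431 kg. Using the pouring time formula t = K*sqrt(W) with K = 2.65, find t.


Formula: t = K * sqrt(W)
sqrt(W) = sqrt(431) = 20.76054
t = 2.65 * 20.76054 = 55.0154 s

Answer: 55.0154 s


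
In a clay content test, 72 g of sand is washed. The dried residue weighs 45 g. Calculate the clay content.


Formula: Clay% = (W_total - W_washed) / W_total * 100
Clay mass = 72 - 45 = 27 g
Clay% = 27 / 72 * 100 = 37.5000%


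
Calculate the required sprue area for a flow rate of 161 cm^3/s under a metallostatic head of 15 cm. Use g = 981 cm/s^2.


Formula: v = sqrt(2*g*h), A = Q/v
Velocity: v = sqrt(2 * 981 * 15) = sqrt(29430) = 171.5517 cm/s
Sprue area: A = Q / v = 161 / 171.5517 = 0.9385 cm^2


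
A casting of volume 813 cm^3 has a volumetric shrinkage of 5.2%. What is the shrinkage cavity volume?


Formula: V_shrink = V_casting * shrinkage_pct / 100
V_shrink = 813 cm^3 * 5.2 / 100 = 42.2760 cm^3

Answer: 42.2760 cm^3


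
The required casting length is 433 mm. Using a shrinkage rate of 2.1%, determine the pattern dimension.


Formula: L_pattern = L_casting * (1 + shrinkage_rate/100)
Shrinkage factor = 1 + 2.1/100 = 1.021
L_pattern = 433 mm * 1.021 = 442.0930 mm

Final answer: 442.0930 mm


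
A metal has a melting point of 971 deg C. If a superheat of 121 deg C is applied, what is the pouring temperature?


Formula: T_pour = T_melt + Superheat
T_pour = 971 + 121 = 1092 deg C

Answer: 1092 deg C


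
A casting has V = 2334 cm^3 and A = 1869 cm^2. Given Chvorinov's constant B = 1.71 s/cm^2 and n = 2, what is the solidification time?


Formula: t_s = B * (V/A)^n  (Chvorinov's rule, n=2)
Modulus M = V/A = 2334/1869 = 1.248796 cm
M^2 = 1.248796^2 = 1.559491 cm^2
t_s = 1.71 * 1.559491 = 2.6667 s

2.6667 s


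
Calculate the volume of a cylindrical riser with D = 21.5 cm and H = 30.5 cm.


Formula: V = pi * (D/2)^2 * H  (cylinder volume)
Radius = D/2 = 21.5/2 = 10.75 cm
V = pi * 10.75^2 * 30.5 = 11073.0342 cm^3

11073.0342 cm^3


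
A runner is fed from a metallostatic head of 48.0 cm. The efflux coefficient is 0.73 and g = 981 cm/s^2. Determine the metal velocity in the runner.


Formula: v = Cd * sqrt(2 * g * h)  (Torricelli with discharge coefficient)
2*g*h = 2 * 981 * 48.0 = 94176.0 cm^2/s^2
sqrt(94176.0) = 306.88108 cm/s
v = 0.73 * 306.88108 = 224.0232 cm/s

224.0232 cm/s


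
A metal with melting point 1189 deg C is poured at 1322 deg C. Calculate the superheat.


Formula: Superheat = T_pour - T_melt
Superheat = 1322 - 1189 = 133 deg C

133 deg C


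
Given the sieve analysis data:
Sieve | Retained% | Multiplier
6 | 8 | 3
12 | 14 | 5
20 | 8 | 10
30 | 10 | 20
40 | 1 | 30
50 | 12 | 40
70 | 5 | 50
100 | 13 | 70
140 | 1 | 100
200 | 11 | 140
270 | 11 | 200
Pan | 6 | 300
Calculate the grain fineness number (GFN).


Formula: GFN = sum(pct * multiplier) / sum(pct)
sum(pct * multiplier) = 7684
sum(pct) = 100
GFN = 7684 / 100 = 76.84

76.84


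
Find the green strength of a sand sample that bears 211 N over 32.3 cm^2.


Formula: Compressive Strength = Force / Area
Strength = 211 N / 32.3 cm^2 = 6.5325 N/cm^2

6.5325 N/cm^2


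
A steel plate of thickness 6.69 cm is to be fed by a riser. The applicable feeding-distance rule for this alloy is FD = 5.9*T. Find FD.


Formula: FD = 5.9 * T  (riser feeding-distance rule)
FD = 5.9 * 6.69 cm = 39.4710 cm


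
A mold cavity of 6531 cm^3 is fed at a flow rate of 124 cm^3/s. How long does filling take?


Formula: t_fill = V_mold / Q_flow
t = 6531 cm^3 / 124 cm^3/s = 52.6694 s


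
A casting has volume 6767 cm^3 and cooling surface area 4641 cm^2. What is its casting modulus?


Formula: Casting Modulus M = V / A
M = 6767 cm^3 / 4641 cm^2 = 1.4581 cm

Final answer: 1.4581 cm


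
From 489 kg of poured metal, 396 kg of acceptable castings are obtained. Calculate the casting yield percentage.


Formula: Casting Yield = (W_good / W_total) * 100
Yield = (396 kg / 489 kg) * 100 = 80.9816%

80.9816%


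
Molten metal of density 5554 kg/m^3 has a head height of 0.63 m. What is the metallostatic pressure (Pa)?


Formula: P = rho * g * h
rho * g = 5554 * 9.81 = 54484.74 N/m^3
P = 54484.74 * 0.63 = 34325.3862 Pa

Answer: 34325.3862 Pa


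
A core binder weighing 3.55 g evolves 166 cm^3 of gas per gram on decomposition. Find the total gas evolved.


Formula: V_gas = W_binder * gas_evolution_rate
V = 3.55 g * 166 cm^3/g = 589.3000 cm^3


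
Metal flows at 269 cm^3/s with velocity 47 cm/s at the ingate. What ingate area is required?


Formula: A_ingate = Q / v  (continuity equation)
A = 269 cm^3/s / 47 cm/s = 5.7234 cm^2

5.7234 cm^2


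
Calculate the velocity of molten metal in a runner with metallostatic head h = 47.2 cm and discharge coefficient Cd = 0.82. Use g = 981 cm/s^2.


Formula: v = Cd * sqrt(2 * g * h)  (Torricelli with discharge coefficient)
2*g*h = 2 * 981 * 47.2 = 92606.4 cm^2/s^2
sqrt(92606.4) = 304.31300 cm/s
v = 0.82 * 304.31300 = 249.5367 cm/s

Final answer: 249.5367 cm/s


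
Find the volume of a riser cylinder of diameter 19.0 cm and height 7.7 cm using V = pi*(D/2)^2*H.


Formula: V = pi * (D/2)^2 * H  (cylinder volume)
Radius = D/2 = 19.0/2 = 9.5 cm
V = pi * 9.5^2 * 7.7 = 2183.1713 cm^3


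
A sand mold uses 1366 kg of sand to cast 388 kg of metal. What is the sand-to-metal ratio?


Formula: Sand-to-Metal Ratio = W_sand / W_metal
Ratio = 1366 kg / 388 kg = 3.5206

Answer: 3.5206


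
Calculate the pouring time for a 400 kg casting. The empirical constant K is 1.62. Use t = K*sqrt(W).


Formula: t = K * sqrt(W)
sqrt(W) = sqrt(400) = 20.00000
t = 1.62 * 20.00000 = 32.4000 s
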